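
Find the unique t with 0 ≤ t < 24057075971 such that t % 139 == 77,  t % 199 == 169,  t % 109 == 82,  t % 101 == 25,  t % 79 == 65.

Combine the congruences pairwise.
From t ≡ 77 (mod 139) write t = 77 + 139s. Substituting into t ≡ 169 (mod 199) gives 139s ≡ 92 (mod 199), and since 139⁻¹ ≡ 63 (mod 199), s ≡ 25. Hence t ≡ 77 + 139·25 = 3552 (mod 27661).
From t ≡ 3552 (mod 27661) write t = 3552 + 27661s. Substituting into t ≡ 82 (mod 109) gives 27661s ≡ 18 (mod 109), and since 84⁻¹ ≡ 61 (mod 109), s ≡ 8. Hence t ≡ 3552 + 27661·8 = 224840 (mod 3015049).
From t ≡ 224840 (mod 3015049) write t = 224840 + 3015049s. Substituting into t ≡ 25 (mod 101) gives 3015049s ≡ 11 (mod 101), and since 98⁻¹ ≡ 67 (mod 101), s ≡ 30. Hence t ≡ 224840 + 3015049·30 = 90676310 (mod 304519949).
From t ≡ 90676310 (mod 304519949) write t = 90676310 + 304519949s. Substituting into t ≡ 65 (mod 79) gives 304519949s ≡ 34 (mod 79), and since 71⁻¹ ≡ 69 (mod 79), s ≡ 55. Hence t ≡ 90676310 + 304519949·55 = 16839273505 (mod 24057075971).

16839273505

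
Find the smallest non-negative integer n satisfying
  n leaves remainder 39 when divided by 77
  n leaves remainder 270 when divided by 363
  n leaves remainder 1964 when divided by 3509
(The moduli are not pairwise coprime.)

51090

gcd(77, 363) = 11 and 11 | (270 − 39), so the pair is consistent; merging gives n ≡ 270 (mod 2541), where 2541 = lcm(77, 363).
gcd(2541, 3509) = 121 and 121 | (1964 − 270), so the pair is consistent; merging gives n ≡ 51090 (mod 73689), where 73689 = lcm(2541, 3509).
The solution is unique modulo lcm(77, 363, 3509) = 73689.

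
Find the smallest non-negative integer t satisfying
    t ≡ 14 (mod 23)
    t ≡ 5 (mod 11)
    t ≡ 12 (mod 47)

The moduli are pairwise coprime; N = 23·11·47 = 11891.
N/23 = 517; 517 ≡ 11 (mod 23); 11·21 ≡ 1, so inverse 21.
N/11 = 1081; 1081 ≡ 3 (mod 11); 3·4 ≡ 1, so inverse 4.
N/47 = 253; 253 ≡ 18 (mod 47); 18·34 ≡ 1, so inverse 34.
t ≡ 14·517·21 + 5·1081·4 + 12·253·34 = 276842.
276842 mod 11891 = 3349.

3349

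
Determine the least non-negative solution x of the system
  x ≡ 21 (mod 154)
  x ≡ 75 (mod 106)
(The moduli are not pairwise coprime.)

Combine the congruences pairwise.
gcd(154, 106) = 2 and 2 | (75 − 21), so the pair is consistent; merging gives x ≡ 3255 (mod 8162), where 8162 = lcm(154, 106).
The solution is unique modulo lcm(154, 106) = 8162.

3255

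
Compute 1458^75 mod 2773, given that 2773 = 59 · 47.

2351

Mod 59: 1458 ≡ 42; by Fermat, exponent reduces to 75 mod 58 = 17; 42^17 ≡ 50 (mod 59).
Mod 47: 1458 ≡ 1; by Fermat, exponent reduces to 75 mod 46 = 29; 1^29 ≡ 1 (mod 47).
Combine by CRT: x ≡ 50 (mod 59), x ≡ 1 (mod 47) ⇒ x ≡ 2351 (mod 2773).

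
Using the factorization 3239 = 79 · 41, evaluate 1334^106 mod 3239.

2480

Mod 79: 1334 ≡ 70; by Fermat, exponent reduces to 106 mod 78 = 28; 70^28 ≡ 31 (mod 79).
Mod 41: 1334 ≡ 22; by Fermat, exponent reduces to 106 mod 40 = 26; 22^26 ≡ 20 (mod 41).
Combine by CRT: x ≡ 31 (mod 79), x ≡ 20 (mod 41) ⇒ x ≡ 2480 (mod 3239).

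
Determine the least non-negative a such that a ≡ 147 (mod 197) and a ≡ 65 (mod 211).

From a ≡ 147 (mod 197) write a = 147 + 197t. Substituting into a ≡ 65 (mod 211) gives 197t ≡ 129 (mod 211), and since 197⁻¹ ≡ 15 (mod 211), t ≡ 36. Hence a ≡ 147 + 197·36 = 7239 (mod 41567).

7239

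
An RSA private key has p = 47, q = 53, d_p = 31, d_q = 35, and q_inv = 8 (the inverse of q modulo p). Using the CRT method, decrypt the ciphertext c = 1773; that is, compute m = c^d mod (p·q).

225

m₁ = c^(d_p) mod p: c ≡ 34 (mod 47), and 34^31 mod 47 = 37.
m₂ = c^(d_q) mod q: c ≡ 24 (mod 53), and 24^35 mod 53 = 13.
h = q_inv·(m₁ − m₂) mod p = 8·(37 − 13) mod 47 = 4.
m = m₂ + h·q = 13 + 4·53 = 225.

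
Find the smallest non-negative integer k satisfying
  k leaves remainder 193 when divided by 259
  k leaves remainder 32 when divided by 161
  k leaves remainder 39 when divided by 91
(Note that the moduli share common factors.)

29978

gcd(259, 161) = 7 and 7 | (32 − 193), so the pair is consistent; merging gives k ≡ 193 (mod 5957), where 5957 = lcm(259, 161).
gcd(5957, 91) = 7 and 7 | (39 − 193), so the pair is consistent; merging gives k ≡ 29978 (mod 77441), where 77441 = lcm(5957, 91).
The solution is unique modulo lcm(259, 161, 91) = 77441.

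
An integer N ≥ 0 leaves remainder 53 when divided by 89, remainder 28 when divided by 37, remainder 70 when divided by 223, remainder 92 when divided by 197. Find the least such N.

From N ≡ 53 (mod 89) write N = 53 + 89t. Substituting into N ≡ 28 (mod 37) gives 89t ≡ 12 (mod 37), and since 15⁻¹ ≡ 5 (mod 37), t ≡ 23. Hence N ≡ 53 + 89·23 = 2100 (mod 3293).
From N ≡ 2100 (mod 3293) write N = 2100 + 3293t. Substituting into N ≡ 70 (mod 223) gives 3293t ≡ 200 (mod 223), and since 171⁻¹ ≡ 30 (mod 223), t ≡ 202. Hence N ≡ 2100 + 3293·202 = 667286 (mod 734339).
From N ≡ 667286 (mod 734339) write N = 667286 + 734339t. Substituting into N ≡ 92 (mod 197) gives 734339t ≡ 45 (mod 197), and since 120⁻¹ ≡ 110 (mod 197), t ≡ 25. Hence N ≡ 667286 + 734339·25 = 19025761 (mod 144664783).

19025761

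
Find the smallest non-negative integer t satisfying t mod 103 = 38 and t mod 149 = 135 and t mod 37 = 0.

The moduli are pairwise coprime; N = 103·149·37 = 567839.
N/103 = 5513; 5513 ≡ 54 (mod 103); 54·21 ≡ 1, so inverse 21.
N/149 = 3811; 3811 ≡ 86 (mod 149); 86·26 ≡ 1, so inverse 26.
N/37 = 15347; 15347 ≡ 29 (mod 37); 29·23 ≡ 1, so inverse 23.
t ≡ 38·5513·21 + 135·3811·26 + 0·15347·23 = 17775984.
17775984 mod 567839 = 172975.

172975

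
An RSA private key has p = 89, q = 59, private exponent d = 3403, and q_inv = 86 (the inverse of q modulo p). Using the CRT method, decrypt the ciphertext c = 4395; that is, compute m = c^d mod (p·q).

d_p = d mod (p−1) = 3403 mod 88 = 59; d_q = d mod (q−1) = 39.
m₁ = c^(d_p) mod p: c ≡ 34 (mod 89), and 34^59 mod 89 = 55.
m₂ = c^(d_q) mod q: c ≡ 29 (mod 59), and 29^39 mod 59 = 45.
h = q_inv·(m₁ − m₂) mod p = 86·(55 − 45) mod 89 = 59.
m = m₂ + h·q = 45 + 59·59 = 3526.

3526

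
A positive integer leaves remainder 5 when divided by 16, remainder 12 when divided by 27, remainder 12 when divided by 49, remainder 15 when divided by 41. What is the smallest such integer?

818949

From N ≡ 5 (mod 16) write N = 5 + 16t. Substituting into N ≡ 12 (mod 27) gives 16t ≡ 7 (mod 27), and since 16⁻¹ ≡ 22 (mod 27), t ≡ 19. Hence N ≡ 5 + 16·19 = 309 (mod 432).
From N ≡ 309 (mod 432) write N = 309 + 432t. Substituting into N ≡ 12 (mod 49) gives 432t ≡ 46 (mod 49), and since 40⁻¹ ≡ 38 (mod 49), t ≡ 33. Hence N ≡ 309 + 432·33 = 14565 (mod 21168).
From N ≡ 14565 (mod 21168) write N = 14565 + 21168t. Substituting into N ≡ 15 (mod 41) gives 21168t ≡ 5 (mod 41), and since 12⁻¹ ≡ 24 (mod 41), t ≡ 38. Hence N ≡ 14565 + 21168·38 = 818949 (mod 867888).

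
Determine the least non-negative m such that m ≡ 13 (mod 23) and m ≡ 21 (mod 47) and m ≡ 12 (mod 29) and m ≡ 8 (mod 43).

The moduli are pairwise coprime; N = 23·47·29·43 = 1348007.
N/23 = 58609; 58609 ≡ 5 (mod 23); 5·14 ≡ 1, so inverse 14.
N/47 = 28681; 28681 ≡ 11 (mod 47); 11·30 ≡ 1, so inverse 30.
N/29 = 46483; 46483 ≡ 25 (mod 29); 25·7 ≡ 1, so inverse 7.
N/43 = 31349; 31349 ≡ 2 (mod 43); 2·22 ≡ 1, so inverse 22.
m ≡ 13·58609·14 + 21·28681·30 + 12·46483·7 + 8·31349·22 = 38157864.
38157864 mod 1348007 = 413668.

413668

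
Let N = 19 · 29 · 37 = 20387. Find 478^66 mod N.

9815

Mod 19: 478 ≡ 3; by Fermat, exponent reduces to 66 mod 18 = 12; 3^12 ≡ 11 (mod 19).
Mod 29: 478 ≡ 14; by Fermat, exponent reduces to 66 mod 28 = 10; 14^10 ≡ 13 (mod 29).
Mod 37: 478 ≡ 34; by Fermat, exponent reduces to 66 mod 36 = 30; 34^30 ≡ 10 (mod 37).
Combine by CRT: x ≡ 11 (mod 19), x ≡ 13 (mod 29), x ≡ 10 (mod 37) ⇒ x ≡ 9815 (mod 20387).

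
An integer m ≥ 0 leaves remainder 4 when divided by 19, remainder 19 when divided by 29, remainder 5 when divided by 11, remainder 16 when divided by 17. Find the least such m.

64718

The moduli are pairwise coprime; N = 19·29·11·17 = 103037.
N/19 = 5423; 5423 ≡ 8 (mod 19); 8·12 ≡ 1, so inverse 12.
N/29 = 3553; 3553 ≡ 15 (mod 29); 15·2 ≡ 1, so inverse 2.
N/11 = 9367; 9367 ≡ 6 (mod 11); 6·2 ≡ 1, so inverse 2.
N/17 = 6061; 6061 ≡ 9 (mod 17); 9·2 ≡ 1, so inverse 2.
m ≡ 4·5423·12 + 19·3553·2 + 5·9367·2 + 16·6061·2 = 682940.
682940 mod 103037 = 64718.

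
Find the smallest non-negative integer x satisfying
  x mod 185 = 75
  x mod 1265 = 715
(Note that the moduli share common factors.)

gcd(185, 1265) = 5 and 5 | (715 − 75), so the pair is consistent; merging gives x ≡ 12100 (mod 46805), where 46805 = lcm(185, 1265).
The solution is unique modulo lcm(185, 1265) = 46805.

12100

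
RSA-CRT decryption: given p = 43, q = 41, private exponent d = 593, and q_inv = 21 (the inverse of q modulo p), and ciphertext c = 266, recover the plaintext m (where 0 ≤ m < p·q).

d_p = d mod (p−1) = 593 mod 42 = 5; d_q = d mod (q−1) = 33.
m₁ = c^(d_p) mod p: c ≡ 8 (mod 43), and 8^5 mod 43 = 2.
m₂ = c^(d_q) mod q: c ≡ 20 (mod 41), and 20^33 mod 41 = 36.
h = q_inv·(m₁ − m₂) mod p = 21·(2 − 36) mod 43 = 17.
m = m₂ + h·q = 36 + 17·41 = 733.

733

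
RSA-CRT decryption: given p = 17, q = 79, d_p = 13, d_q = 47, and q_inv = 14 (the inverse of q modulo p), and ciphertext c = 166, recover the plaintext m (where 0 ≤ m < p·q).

302

m₁ = c^(d_p) mod p: c ≡ 13 (mod 17), and 13^13 mod 17 = 13.
m₂ = c^(d_q) mod q: c ≡ 8 (mod 79), and 8^47 mod 79 = 65.
h = q_inv·(m₁ − m₂) mod p = 14·(13 − 65) mod 17 = 3.
m = m₂ + h·q = 65 + 3·79 = 302.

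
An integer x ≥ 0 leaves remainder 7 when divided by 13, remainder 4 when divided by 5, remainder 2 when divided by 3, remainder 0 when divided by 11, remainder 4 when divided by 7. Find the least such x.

5324

The moduli are pairwise coprime; N = 13·5·3·11·7 = 15015.
N/13 = 1155; 1155 ≡ 11 (mod 13); 11·6 ≡ 1, so inverse 6.
N/5 = 3003; 3003 ≡ 3 (mod 5); 3·2 ≡ 1, so inverse 2.
N/3 = 5005; 5005 ≡ 1 (mod 3), inverse 1.
N/11 = 1365; 1365 ≡ 1 (mod 11), inverse 1.
N/7 = 2145; 2145 ≡ 3 (mod 7); 3·5 ≡ 1, so inverse 5.
x ≡ 7·1155·6 + 4·3003·2 + 2·5005·1 + 0·1365·1 + 4·2145·5 = 125444.
125444 mod 15015 = 5324.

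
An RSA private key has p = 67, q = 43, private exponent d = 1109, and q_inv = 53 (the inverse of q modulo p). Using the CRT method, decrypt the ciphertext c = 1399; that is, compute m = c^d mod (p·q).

d_p = d mod (p−1) = 1109 mod 66 = 53; d_q = d mod (q−1) = 17.
m₁ = c^(d_p) mod p: c ≡ 59 (mod 67), and 59^53 mod 67 = 22.
m₂ = c^(d_q) mod q: c ≡ 23 (mod 43), and 23^17 mod 43 = 14.
h = q_inv·(m₁ − m₂) mod p = 53·(22 − 14) mod 67 = 22.
m = m₂ + h·q = 14 + 22·43 = 960.

960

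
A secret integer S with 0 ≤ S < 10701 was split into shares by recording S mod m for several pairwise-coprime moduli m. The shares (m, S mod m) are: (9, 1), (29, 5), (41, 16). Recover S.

5428

From S ≡ 1 (mod 9) write S = 1 + 9t. Substituting into S ≡ 5 (mod 29) gives 9t ≡ 4 (mod 29), and since 9⁻¹ ≡ 13 (mod 29), t ≡ 23. Hence S ≡ 1 + 9·23 = 208 (mod 261).
From S ≡ 208 (mod 261) write S = 208 + 261t. Substituting into S ≡ 16 (mod 41) gives 261t ≡ 13 (mod 41), and since 15⁻¹ ≡ 11 (mod 41), t ≡ 20. Hence S ≡ 208 + 261·20 = 5428 (mod 10701).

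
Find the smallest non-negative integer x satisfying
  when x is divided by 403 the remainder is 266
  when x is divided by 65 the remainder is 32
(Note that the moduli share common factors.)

1072

gcd(403, 65) = 13 and 13 | (32 − 266), so the pair is consistent; merging gives x ≡ 1072 (mod 2015), where 2015 = lcm(403, 65).
The solution is unique modulo lcm(403, 65) = 2015.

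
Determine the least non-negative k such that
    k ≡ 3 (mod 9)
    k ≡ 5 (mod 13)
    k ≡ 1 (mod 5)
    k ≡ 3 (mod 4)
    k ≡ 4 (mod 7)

Combine the congruences pairwise.
From k ≡ 3 (mod 9) write k = 3 + 9t. Substituting into k ≡ 5 (mod 13) gives 9t ≡ 2 (mod 13), and since 9⁻¹ ≡ 3 (mod 13), t ≡ 6. Hence k ≡ 3 + 9·6 = 57 (mod 117).
From k ≡ 57 (mod 117) write k = 57 + 117t. Substituting into k ≡ 1 (mod 5) gives 117t ≡ 4 (mod 5), and since 2⁻¹ ≡ 3 (mod 5), t ≡ 2. Hence k ≡ 57 + 117·2 = 291 (mod 585).
From k ≡ 291 (mod 585) write k = 291 + 585t. Substituting into k ≡ 3 (mod 4) gives 585t ≡ 0 (mod 4), and since 1⁻¹ ≡ 1 (mod 4), t ≡ 0. Hence k ≡ 291 + 585·0 = 291 (mod 2340).
From k ≡ 291 (mod 2340) write k = 291 + 2340t. Substituting into k ≡ 4 (mod 7) gives 2340t ≡ 0 (mod 7), and since 2⁻¹ ≡ 4 (mod 7), t ≡ 0. Hence k ≡ 291 + 2340·0 = 291 (mod 16380).

291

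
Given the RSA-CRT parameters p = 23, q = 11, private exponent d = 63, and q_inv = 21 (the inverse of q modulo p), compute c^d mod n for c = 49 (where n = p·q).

d_p = d mod (p−1) = 63 mod 22 = 19; d_q = d mod (q−1) = 3.
m₁ = c^(d_p) mod p: c ≡ 3 (mod 23), and 3^19 mod 23 = 6.
m₂ = c^(d_q) mod q: c ≡ 5 (mod 11), and 5^3 mod 11 = 4.
h = q_inv·(m₁ − m₂) mod p = 21·(6 − 4) mod 23 = 19.
m = m₂ + h·q = 4 + 19·11 = 213.

213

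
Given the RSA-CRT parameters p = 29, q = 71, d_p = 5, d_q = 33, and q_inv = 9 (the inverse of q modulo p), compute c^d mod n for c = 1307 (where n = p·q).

1975

m₁ = c^(d_p) mod p: c ≡ 2 (mod 29), and 2^5 mod 29 = 3.
m₂ = c^(d_q) mod q: c ≡ 29 (mod 71), and 29^33 mod 71 = 58.
h = q_inv·(m₁ − m₂) mod p = 9·(3 − 58) mod 29 = 27.
m = m₂ + h·q = 58 + 27·71 = 1975.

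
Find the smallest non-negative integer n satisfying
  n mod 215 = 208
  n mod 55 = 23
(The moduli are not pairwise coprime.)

1068

gcd(215, 55) = 5 and 5 | (23 − 208), so the pair is consistent; merging gives n ≡ 1068 (mod 2365), where 2365 = lcm(215, 55).
The solution is unique modulo lcm(215, 55) = 2365.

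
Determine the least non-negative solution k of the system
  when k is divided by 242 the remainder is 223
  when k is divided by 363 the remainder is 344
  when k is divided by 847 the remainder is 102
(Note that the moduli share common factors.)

Combine the congruences pairwise.
gcd(242, 363) = 121 and 121 | (344 − 223), so the pair is consistent; merging gives k ≡ 707 (mod 726), where 726 = lcm(242, 363).
gcd(726, 847) = 121 and 121 | (102 − 707), so the pair is consistent; merging gives k ≡ 4337 (mod 5082), where 5082 = lcm(726, 847).
The solution is unique modulo lcm(242, 363, 847) = 5082.

4337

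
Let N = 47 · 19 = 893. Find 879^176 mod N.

826

Mod 47: 879 ≡ 33; by Fermat, exponent reduces to 176 mod 46 = 38; 33^38 ≡ 27 (mod 47).
Mod 19: 879 ≡ 5; by Fermat, exponent reduces to 176 mod 18 = 14; 5^14 ≡ 9 (mod 19).
Combine by CRT: x ≡ 27 (mod 47), x ≡ 9 (mod 19) ⇒ x ≡ 826 (mod 893).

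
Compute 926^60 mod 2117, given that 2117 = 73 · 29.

1176

Mod 73: 926 ≡ 50; 50^60 ≡ 8 (mod 73).
Mod 29: 926 ≡ 27; by Fermat, exponent reduces to 60 mod 28 = 4; 27^4 ≡ 16 (mod 29).
Combine by CRT: x ≡ 8 (mod 73), x ≡ 16 (mod 29) ⇒ x ≡ 1176 (mod 2117).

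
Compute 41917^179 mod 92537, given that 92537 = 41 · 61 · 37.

38119

Mod 41: 41917 ≡ 15; by Fermat, exponent reduces to 179 mod 40 = 19; 15^19 ≡ 30 (mod 41).
Mod 61: 41917 ≡ 10; by Fermat, exponent reduces to 179 mod 60 = 59; 10^59 ≡ 55 (mod 61).
Mod 37: 41917 ≡ 33; by Fermat, exponent reduces to 179 mod 36 = 35; 33^35 ≡ 9 (mod 37).
Combine by CRT: x ≡ 30 (mod 41), x ≡ 55 (mod 61), x ≡ 9 (mod 37) ⇒ x ≡ 38119 (mod 92537).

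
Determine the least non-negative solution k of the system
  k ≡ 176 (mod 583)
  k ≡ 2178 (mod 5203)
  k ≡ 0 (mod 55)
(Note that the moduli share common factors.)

101035

gcd(583, 5203) = 11 and 11 | (2178 − 176), so the pair is consistent; merging gives k ≡ 101035 (mod 275759), where 275759 = lcm(583, 5203).
gcd(275759, 55) = 11 and 11 | (0 − 101035), so the pair is consistent; merging gives k ≡ 101035 (mod 1378795), where 1378795 = lcm(275759, 55).
The solution is unique modulo lcm(583, 5203, 55) = 1378795.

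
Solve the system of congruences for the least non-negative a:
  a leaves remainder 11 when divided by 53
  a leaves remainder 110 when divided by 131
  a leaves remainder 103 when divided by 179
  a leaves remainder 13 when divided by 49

12742218

Combine the congruences pairwise.
From a ≡ 11 (mod 53) write a = 11 + 53t. Substituting into a ≡ 110 (mod 131) gives 53t ≡ 99 (mod 131), and since 53⁻¹ ≡ 89 (mod 131), t ≡ 34. Hence a ≡ 11 + 53·34 = 1813 (mod 6943).
From a ≡ 1813 (mod 6943) write a = 1813 + 6943t. Substituting into a ≡ 103 (mod 179) gives 6943t ≡ 80 (mod 179), and since 141⁻¹ ≡ 146 (mod 179), t ≡ 45. Hence a ≡ 1813 + 6943·45 = 314248 (mod 1242797).
From a ≡ 314248 (mod 1242797) write a = 314248 + 1242797t. Substituting into a ≡ 13 (mod 49) gives 1242797t ≡ 2 (mod 49), and since 10⁻¹ ≡ 5 (mod 49), t ≡ 10. Hence a ≡ 314248 + 1242797·10 = 12742218 (mod 60897053).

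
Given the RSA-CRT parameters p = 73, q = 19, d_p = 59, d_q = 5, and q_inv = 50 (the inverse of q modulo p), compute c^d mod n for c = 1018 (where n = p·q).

m₁ = c^(d_p) mod p: c ≡ 69 (mod 73), and 69^59 mod 73 = 71.
m₂ = c^(d_q) mod q: c ≡ 11 (mod 19), and 11^5 mod 19 = 7.
h = q_inv·(m₁ − m₂) mod p = 50·(71 − 7) mod 73 = 61.
m = m₂ + h·q = 7 + 61·19 = 1166.

1166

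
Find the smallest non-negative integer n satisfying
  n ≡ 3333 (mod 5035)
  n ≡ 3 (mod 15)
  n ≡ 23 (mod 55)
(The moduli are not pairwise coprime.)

93963

Combine the congruences pairwise.
gcd(5035, 15) = 5 and 5 | (3 − 3333), so the pair is consistent; merging gives n ≡ 3333 (mod 15105), where 15105 = lcm(5035, 15).
gcd(15105, 55) = 5 and 5 | (23 − 3333), so the pair is consistent; merging gives n ≡ 93963 (mod 166155), where 166155 = lcm(15105, 55).
The solution is unique modulo lcm(5035, 15, 55) = 166155.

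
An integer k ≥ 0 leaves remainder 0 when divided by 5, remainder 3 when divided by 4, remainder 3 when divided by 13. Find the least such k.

55

The moduli are pairwise coprime; N = 5·4·13 = 260.
N/5 = 52; 52 ≡ 2 (mod 5); 2·3 ≡ 1, so inverse 3.
N/4 = 65; 65 ≡ 1 (mod 4), inverse 1.
N/13 = 20; 20 ≡ 7 (mod 13); 7·2 ≡ 1, so inverse 2.
k ≡ 0·52·3 + 3·65·1 + 3·20·2 = 315.
315 mod 260 = 55.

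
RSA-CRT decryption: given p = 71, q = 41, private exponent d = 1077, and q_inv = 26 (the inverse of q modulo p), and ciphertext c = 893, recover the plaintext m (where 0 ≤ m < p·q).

2369

d_p = d mod (p−1) = 1077 mod 70 = 27; d_q = d mod (q−1) = 37.
m₁ = c^(d_p) mod p: c ≡ 41 (mod 71), and 41^27 mod 71 = 26.
m₂ = c^(d_q) mod q: c ≡ 32 (mod 41), and 32^37 mod 41 = 32.
h = q_inv·(m₁ − m₂) mod p = 26·(26 − 32) mod 71 = 57.
m = m₂ + h·q = 32 + 57·41 = 2369.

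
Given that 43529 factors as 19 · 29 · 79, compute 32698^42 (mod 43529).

43093

Mod 19: 32698 ≡ 18; by Fermat, exponent reduces to 42 mod 18 = 6; 18^6 ≡ 1 (mod 19).
Mod 29: 32698 ≡ 15; by Fermat, exponent reduces to 42 mod 28 = 14; 15^14 ≡ 28 (mod 29).
Mod 79: 32698 ≡ 71; 71^42 ≡ 38 (mod 79).
Combine by CRT: x ≡ 1 (mod 19), x ≡ 28 (mod 29), x ≡ 38 (mod 79) ⇒ x ≡ 43093 (mod 43529).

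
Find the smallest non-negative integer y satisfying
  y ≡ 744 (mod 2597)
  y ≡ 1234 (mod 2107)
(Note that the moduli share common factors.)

3341

gcd(2597, 2107) = 49 and 49 | (1234 − 744), so the pair is consistent; merging gives y ≡ 3341 (mod 111671), where 111671 = lcm(2597, 2107).
The solution is unique modulo lcm(2597, 2107) = 111671.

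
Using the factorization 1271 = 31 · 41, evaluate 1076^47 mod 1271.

756

Mod 31: 1076 ≡ 22; by Fermat, exponent reduces to 47 mod 30 = 17; 22^17 ≡ 12 (mod 31).
Mod 41: 1076 ≡ 10; by Fermat, exponent reduces to 47 mod 40 = 7; 10^7 ≡ 18 (mod 41).
Combine by CRT: x ≡ 12 (mod 31), x ≡ 18 (mod 41) ⇒ x ≡ 756 (mod 1271).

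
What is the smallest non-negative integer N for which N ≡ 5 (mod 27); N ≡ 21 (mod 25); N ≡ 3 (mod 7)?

From N ≡ 5 (mod 27) write N = 5 + 27t. Substituting into N ≡ 21 (mod 25) gives 27t ≡ 16 (mod 25), and since 2⁻¹ ≡ 13 (mod 25), t ≡ 8. Hence N ≡ 5 + 27·8 = 221 (mod 675).
From N ≡ 221 (mod 675) write N = 221 + 675t. Substituting into N ≡ 3 (mod 7) gives 675t ≡ 6 (mod 7), and since 3⁻¹ ≡ 5 (mod 7), t ≡ 2. Hence N ≡ 221 + 675·2 = 1571 (mod 4725).

1571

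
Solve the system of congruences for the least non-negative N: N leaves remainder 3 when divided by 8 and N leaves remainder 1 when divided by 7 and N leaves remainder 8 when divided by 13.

The moduli are pairwise coprime; M = 8·7·13 = 728.
M/8 = 91; 91 ≡ 3 (mod 8); 3·3 ≡ 1, so inverse 3.
M/7 = 104; 104 ≡ 6 (mod 7); 6·6 ≡ 1, so inverse 6.
M/13 = 56; 56 ≡ 4 (mod 13); 4·10 ≡ 1, so inverse 10.
N ≡ 3·91·3 + 1·104·6 + 8·56·10 = 5923.
5923 mod 728 = 99.

99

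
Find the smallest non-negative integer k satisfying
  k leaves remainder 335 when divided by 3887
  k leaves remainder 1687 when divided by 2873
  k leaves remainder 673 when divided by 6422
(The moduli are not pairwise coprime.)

Combine the congruences pairwise.
gcd(3887, 2873) = 169 and 169 | (1687 − 335), so the pair is consistent; merging gives k ≡ 27544 (mod 66079), where 66079 = lcm(3887, 2873).
gcd(66079, 6422) = 169 and 169 | (673 − 27544), so the pair is consistent; merging gives k ≡ 1811677 (mod 2511002), where 2511002 = lcm(66079, 6422).
The solution is unique modulo lcm(3887, 2873, 6422) = 2511002.

1811677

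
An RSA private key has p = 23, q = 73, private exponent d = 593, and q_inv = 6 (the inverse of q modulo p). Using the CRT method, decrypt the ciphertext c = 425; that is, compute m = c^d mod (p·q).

d_p = d mod (p−1) = 593 mod 22 = 21; d_q = d mod (q−1) = 17.
m₁ = c^(d_p) mod p: c ≡ 11 (mod 23), and 11^21 mod 23 = 21.
m₂ = c^(d_q) mod q: c ≡ 60 (mod 73), and 60^17 mod 73 = 47.
h = q_inv·(m₁ − m₂) mod p = 6·(21 − 47) mod 23 = 5.
m = m₂ + h·q = 47 + 5·73 = 412.

412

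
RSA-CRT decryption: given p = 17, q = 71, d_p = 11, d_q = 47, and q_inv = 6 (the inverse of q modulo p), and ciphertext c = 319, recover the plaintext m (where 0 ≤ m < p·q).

752

m₁ = c^(d_p) mod p: c ≡ 13 (mod 17), and 13^11 mod 17 = 4.
m₂ = c^(d_q) mod q: c ≡ 35 (mod 71), and 35^47 mod 71 = 42.
h = q_inv·(m₁ − m₂) mod p = 6·(4 − 42) mod 17 = 10.
m = m₂ + h·q = 42 + 10·71 = 752.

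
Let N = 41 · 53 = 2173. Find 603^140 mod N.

1229

Mod 41: 603 ≡ 29; by Fermat, exponent reduces to 140 mod 40 = 20; 29^20 ≡ 40 (mod 41).
Mod 53: 603 ≡ 20; by Fermat, exponent reduces to 140 mod 52 = 36; 20^36 ≡ 10 (mod 53).
Combine by CRT: x ≡ 40 (mod 41), x ≡ 10 (mod 53) ⇒ x ≡ 1229 (mod 2173).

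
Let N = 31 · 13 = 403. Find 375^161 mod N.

Mod 31: 375 ≡ 3; by Fermat, exponent reduces to 161 mod 30 = 11; 3^11 ≡ 13 (mod 31).
Mod 13: 375 ≡ 11; by Fermat, exponent reduces to 161 mod 12 = 5; 11^5 ≡ 7 (mod 13).
Combine by CRT: x ≡ 13 (mod 31), x ≡ 7 (mod 13) ⇒ x ≡ 137 (mod 403).

137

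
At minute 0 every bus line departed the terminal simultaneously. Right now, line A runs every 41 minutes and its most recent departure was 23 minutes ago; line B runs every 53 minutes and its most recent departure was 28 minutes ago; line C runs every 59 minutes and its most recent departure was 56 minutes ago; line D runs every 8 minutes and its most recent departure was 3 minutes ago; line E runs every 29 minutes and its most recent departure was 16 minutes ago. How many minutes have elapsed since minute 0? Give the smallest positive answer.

From t ≡ 23 (mod 41) write t = 23 + 41s. Substituting into t ≡ 28 (mod 53) gives 41s ≡ 5 (mod 53), and since 41⁻¹ ≡ 22 (mod 53), s ≡ 4. Hence t ≡ 23 + 41·4 = 187 (mod 2173).
From t ≡ 187 (mod 2173) write t = 187 + 2173s. Substituting into t ≡ 56 (mod 59) gives 2173s ≡ 46 (mod 59), and since 49⁻¹ ≡ 53 (mod 59), s ≡ 19. Hence t ≡ 187 + 2173·19 = 41474 (mod 128207).
From t ≡ 41474 (mod 128207) write t = 41474 + 128207s. Substituting into t ≡ 3 (mod 8) gives 128207s ≡ 1 (mod 8), and since 7⁻¹ ≡ 7 (mod 8), s ≡ 7. Hence t ≡ 41474 + 128207·7 = 938923 (mod 1025656).
From t ≡ 938923 (mod 1025656) write t = 938923 + 1025656s. Substituting into t ≡ 16 (mod 29) gives 1025656s ≡ 26 (mod 29), and since 13⁻¹ ≡ 9 (mod 29), s ≡ 2. Hence t ≡ 938923 + 1025656·2 = 2990235 (mod 29744024).

2990235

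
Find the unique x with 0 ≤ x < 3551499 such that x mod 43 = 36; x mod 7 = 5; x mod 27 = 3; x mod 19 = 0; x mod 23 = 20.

1591896

The moduli are pairwise coprime; N = 43·7·27·19·23 = 3551499.
N/43 = 82593; 82593 ≡ 33 (mod 43); 33·30 ≡ 1, so inverse 30.
N/7 = 507357; 507357 ≡ 4 (mod 7); 4·2 ≡ 1, so inverse 2.
N/27 = 131537; 131537 ≡ 20 (mod 27); 20·23 ≡ 1, so inverse 23.
N/19 = 186921; 186921 ≡ 18 (mod 19); 18·18 ≡ 1, so inverse 18.
N/23 = 154413; 154413 ≡ 14 (mod 23); 14·5 ≡ 1, so inverse 5.
x ≡ 36·82593·30 + 5·507357·2 + 3·131537·23 + 0·186921·18 + 20·154413·5 = 118791363.
118791363 mod 3551499 = 1591896.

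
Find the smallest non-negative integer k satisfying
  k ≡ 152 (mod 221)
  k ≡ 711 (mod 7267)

95182

Combine the congruences pairwise.
gcd(221, 7267) = 13 and 13 | (711 − 152), so the pair is consistent; merging gives k ≡ 95182 (mod 123539), where 123539 = lcm(221, 7267).
The solution is unique modulo lcm(221, 7267) = 123539.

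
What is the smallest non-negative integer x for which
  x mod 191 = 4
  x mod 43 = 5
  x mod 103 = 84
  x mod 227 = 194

159396189

From x ≡ 4 (mod 191) write x = 4 + 191t. Substituting into x ≡ 5 (mod 43) gives 191t ≡ 1 (mod 43), and since 19⁻¹ ≡ 34 (mod 43), t ≡ 34. Hence x ≡ 4 + 191·34 = 6498 (mod 8213).
From x ≡ 6498 (mod 8213) write x = 6498 + 8213t. Substituting into x ≡ 84 (mod 103) gives 8213t ≡ 75 (mod 103), and since 76⁻¹ ≡ 61 (mod 103), t ≡ 43. Hence x ≡ 6498 + 8213·43 = 359657 (mod 845939).
From x ≡ 359657 (mod 845939) write x = 359657 + 845939t. Substituting into x ≡ 194 (mod 227) gives 845939t ≡ 105 (mod 227), and since 137⁻¹ ≡ 58 (mod 227), t ≡ 188. Hence x ≡ 359657 + 845939·188 = 159396189 (mod 192028153).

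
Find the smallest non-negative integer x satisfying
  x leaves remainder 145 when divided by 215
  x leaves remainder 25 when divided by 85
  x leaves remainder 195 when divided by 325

gcd(215, 85) = 5 and 5 | (25 − 145), so the pair is consistent; merging gives x ≡ 790 (mod 3655), where 3655 = lcm(215, 85).
gcd(3655, 325) = 5 and 5 | (195 − 790), so the pair is consistent; merging gives x ≡ 77545 (mod 237575), where 237575 = lcm(3655, 325).
The solution is unique modulo lcm(215, 85, 325) = 237575.

77545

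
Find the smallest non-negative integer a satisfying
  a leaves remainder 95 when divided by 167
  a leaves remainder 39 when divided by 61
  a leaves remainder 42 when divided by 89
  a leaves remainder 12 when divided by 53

Combine the congruences pairwise.
From a ≡ 95 (mod 167) write a = 95 + 167t. Substituting into a ≡ 39 (mod 61) gives 167t ≡ 5 (mod 61), and since 45⁻¹ ≡ 19 (mod 61), t ≡ 34. Hence a ≡ 95 + 167·34 = 5773 (mod 10187).
From a ≡ 5773 (mod 10187) write a = 5773 + 10187t. Substituting into a ≡ 42 (mod 89) gives 10187t ≡ 54 (mod 89), and since 41⁻¹ ≡ 76 (mod 89), t ≡ 10. Hence a ≡ 5773 + 10187·10 = 107643 (mod 906643).
From a ≡ 107643 (mod 906643) write a = 107643 + 906643t. Substituting into a ≡ 12 (mod 53) gives 906643t ≡ 12 (mod 53), and since 25⁻¹ ≡ 17 (mod 53), t ≡ 45. Hence a ≡ 107643 + 906643·45 = 40906578 (mod 48052079).

40906578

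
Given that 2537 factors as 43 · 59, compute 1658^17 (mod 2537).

627

Mod 43: 1658 ≡ 24; 24^17 ≡ 25 (mod 43).
Mod 59: 1658 ≡ 6; 6^17 ≡ 37 (mod 59).
Combine by CRT: x ≡ 25 (mod 43), x ≡ 37 (mod 59) ⇒ x ≡ 627 (mod 2537).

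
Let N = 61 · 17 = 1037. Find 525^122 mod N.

Mod 61: 525 ≡ 37; by Fermat, exponent reduces to 122 mod 60 = 2; 37^2 ≡ 27 (mod 61).
Mod 17: 525 ≡ 15; by Fermat, exponent reduces to 122 mod 16 = 10; 15^10 ≡ 4 (mod 17).
Combine by CRT: x ≡ 27 (mod 61), x ≡ 4 (mod 17) ⇒ x ≡ 820 (mod 1037).

820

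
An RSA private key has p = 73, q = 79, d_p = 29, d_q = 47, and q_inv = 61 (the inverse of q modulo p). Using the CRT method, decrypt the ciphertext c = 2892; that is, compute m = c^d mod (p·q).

m₁ = c^(d_p) mod p: c ≡ 45 (mod 73), and 45^29 mod 73 = 20.
m₂ = c^(d_q) mod q: c ≡ 48 (mod 79), and 48^47 mod 79 = 37.
h = q_inv·(m₁ − m₂) mod p = 61·(20 − 37) mod 73 = 58.
m = m₂ + h·q = 37 + 58·79 = 4619.

4619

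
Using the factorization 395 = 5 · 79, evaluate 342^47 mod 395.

178

Mod 5: 342 ≡ 2; by Fermat, exponent reduces to 47 mod 4 = 3; 2^3 ≡ 3 (mod 5).
Mod 79: 342 ≡ 26; 26^47 ≡ 20 (mod 79).
Combine by CRT: x ≡ 3 (mod 5), x ≡ 20 (mod 79) ⇒ x ≡ 178 (mod 395).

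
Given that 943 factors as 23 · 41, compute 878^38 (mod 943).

472

Mod 23: 878 ≡ 4; by Fermat, exponent reduces to 38 mod 22 = 16; 4^16 ≡ 12 (mod 23).
Mod 41: 878 ≡ 17; 17^38 ≡ 21 (mod 41).
Combine by CRT: x ≡ 12 (mod 23), x ≡ 21 (mod 41) ⇒ x ≡ 472 (mod 943).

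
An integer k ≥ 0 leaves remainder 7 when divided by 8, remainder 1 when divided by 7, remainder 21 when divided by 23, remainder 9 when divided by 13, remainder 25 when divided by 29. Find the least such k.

230343

The moduli are pairwise coprime; N = 8·7·23·13·29 = 485576.
N/8 = 60697; 60697 ≡ 1 (mod 8), inverse 1.
N/7 = 69368; 69368 ≡ 5 (mod 7); 5·3 ≡ 1, so inverse 3.
N/23 = 21112; 21112 ≡ 21 (mod 23); 21·11 ≡ 1, so inverse 11.
N/13 = 37352; 37352 ≡ 3 (mod 13); 3·9 ≡ 1, so inverse 9.
N/29 = 16744; 16744 ≡ 11 (mod 29); 11·8 ≡ 1, so inverse 8.
k ≡ 7·60697·1 + 1·69368·3 + 21·21112·11 + 9·37352·9 + 25·16744·8 = 11884167.
11884167 mod 485576 = 230343.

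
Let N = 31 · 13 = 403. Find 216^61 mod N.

216

Mod 31: 216 ≡ 30; by Fermat, exponent reduces to 61 mod 30 = 1; 30^1 ≡ 30 (mod 31).
Mod 13: 216 ≡ 8; by Fermat, exponent reduces to 61 mod 12 = 1; 8^1 ≡ 8 (mod 13).
Combine by CRT: x ≡ 30 (mod 31), x ≡ 8 (mod 13) ⇒ x ≡ 216 (mod 403).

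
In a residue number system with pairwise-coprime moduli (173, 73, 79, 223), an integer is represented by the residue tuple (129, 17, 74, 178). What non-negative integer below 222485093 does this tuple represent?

99736705

Combine the congruences pairwise.
From x ≡ 129 (mod 173) write x = 129 + 173t. Substituting into x ≡ 17 (mod 73) gives 173t ≡ 34 (mod 73), and since 27⁻¹ ≡ 46 (mod 73), t ≡ 31. Hence x ≡ 129 + 173·31 = 5492 (mod 12629).
From x ≡ 5492 (mod 12629) write x = 5492 + 12629t. Substituting into x ≡ 74 (mod 79) gives 12629t ≡ 33 (mod 79), and since 68⁻¹ ≡ 43 (mod 79), t ≡ 76. Hence x ≡ 5492 + 12629·76 = 965296 (mod 997691).
From x ≡ 965296 (mod 997691) write x = 965296 + 997691t. Substituting into x ≡ 178 (mod 223) gives 997691t ≡ 26 (mod 223), and since 212⁻¹ ≡ 81 (mod 223), t ≡ 99. Hence x ≡ 965296 + 997691·99 = 99736705 (mod 222485093).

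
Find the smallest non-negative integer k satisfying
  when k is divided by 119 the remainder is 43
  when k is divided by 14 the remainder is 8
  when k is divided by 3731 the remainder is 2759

36338

Combine the congruences pairwise.
gcd(119, 14) = 7 and 7 | (8 − 43), so the pair is consistent; merging gives k ≡ 162 (mod 238), where 238 = lcm(119, 14).
gcd(238, 3731) = 7 and 7 | (2759 − 162), so the pair is consistent; merging gives k ≡ 36338 (mod 126854), where 126854 = lcm(238, 3731).
The solution is unique modulo lcm(119, 14, 3731) = 126854.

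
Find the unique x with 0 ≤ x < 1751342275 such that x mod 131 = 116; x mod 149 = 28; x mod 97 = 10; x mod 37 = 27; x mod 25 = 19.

The moduli are pairwise coprime; N = 131·149·97·37·25 = 1751342275.
N/131 = 13369025; 13369025 ≡ 82 (mod 131); 82·8 ≡ 1, so inverse 8.
N/149 = 11753975; 11753975 ≡ 110 (mod 149); 110·42 ≡ 1, so inverse 42.
N/97 = 18055075; 18055075 ≡ 77 (mod 97); 77·63 ≡ 1, so inverse 63.
N/37 = 47333575; 47333575 ≡ 30 (mod 37); 30·21 ≡ 1, so inverse 21.
N/25 = 70053691; 70053691 ≡ 16 (mod 25); 16·11 ≡ 1, so inverse 11.
x ≡ 116·13369025·8 + 28·11753975·42 + 10·18055075·63 + 27·47333575·21 + 19·70053691·11 = 79083185494.
79083185494 mod 1751342275 = 272783119.

272783119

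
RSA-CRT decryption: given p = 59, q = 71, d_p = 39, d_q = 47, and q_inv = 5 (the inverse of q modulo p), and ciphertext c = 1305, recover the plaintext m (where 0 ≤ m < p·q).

m₁ = c^(d_p) mod p: c ≡ 7 (mod 59), and 7^39 mod 59 = 5.
m₂ = c^(d_q) mod q: c ≡ 27 (mod 71), and 27^47 mod 71 = 3.
h = q_inv·(m₁ − m₂) mod p = 5·(5 − 3) mod 59 = 10.
m = m₂ + h·q = 3 + 10·71 = 713.

713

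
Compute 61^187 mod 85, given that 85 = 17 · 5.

Mod 17: 61 ≡ 10; by Fermat, exponent reduces to 187 mod 16 = 11; 10^11 ≡ 3 (mod 17).
Mod 5: 61 ≡ 1; by Fermat, exponent reduces to 187 mod 4 = 3; 1^3 ≡ 1 (mod 5).
Combine by CRT: x ≡ 3 (mod 17), x ≡ 1 (mod 5) ⇒ x ≡ 71 (mod 85).

71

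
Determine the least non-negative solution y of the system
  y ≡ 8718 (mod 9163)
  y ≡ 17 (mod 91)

gcd(9163, 91) = 7 and 7 | (17 − 8718), so the pair is consistent; merging gives y ≡ 27044 (mod 119119), where 119119 = lcm(9163, 91).
The solution is unique modulo lcm(9163, 91) = 119119.

27044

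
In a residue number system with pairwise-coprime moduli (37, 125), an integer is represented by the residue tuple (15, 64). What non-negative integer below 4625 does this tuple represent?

1939

From x ≡ 15 (mod 37) write x = 15 + 37t. Substituting into x ≡ 64 (mod 125) gives 37t ≡ 49 (mod 125), and since 37⁻¹ ≡ 98 (mod 125), t ≡ 52. Hence x ≡ 15 + 37·52 = 1939 (mod 4625).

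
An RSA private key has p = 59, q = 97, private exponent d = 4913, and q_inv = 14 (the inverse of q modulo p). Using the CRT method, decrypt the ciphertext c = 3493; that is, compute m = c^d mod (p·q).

d_p = d mod (p−1) = 4913 mod 58 = 41; d_q = d mod (q−1) = 17.
m₁ = c^(d_p) mod p: c ≡ 12 (mod 59), and 12^41 mod 59 = 36.
m₂ = c^(d_q) mod q: c ≡ 1 (mod 97), and 1^17 mod 97 = 1.
h = q_inv·(m₁ − m₂) mod p = 14·(36 − 1) mod 59 = 18.
m = m₂ + h·q = 1 + 18·97 = 1747.

1747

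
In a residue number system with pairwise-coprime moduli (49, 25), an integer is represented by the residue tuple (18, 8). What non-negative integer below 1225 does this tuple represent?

508

From x ≡ 18 (mod 49) write x = 18 + 49t. Substituting into x ≡ 8 (mod 25) gives 49t ≡ 15 (mod 25), and since 24⁻¹ ≡ 24 (mod 25), t ≡ 10. Hence x ≡ 18 + 49·10 = 508 (mod 1225).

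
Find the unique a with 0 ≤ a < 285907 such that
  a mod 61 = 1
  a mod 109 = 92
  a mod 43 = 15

The moduli are pairwise coprime; N = 61·109·43 = 285907.
N/61 = 4687; 4687 ≡ 51 (mod 61); 51·6 ≡ 1, so inverse 6.
N/109 = 2623; 2623 ≡ 7 (mod 109); 7·78 ≡ 1, so inverse 78.
N/43 = 6649; 6649 ≡ 27 (mod 43); 27·8 ≡ 1, so inverse 8.
a ≡ 1·4687·6 + 92·2623·78 + 15·6649·8 = 19648650.
19648650 mod 285907 = 206974.

206974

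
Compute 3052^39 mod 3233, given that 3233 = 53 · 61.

Mod 53: 3052 ≡ 31; 31^39 ≡ 23 (mod 53).
Mod 61: 3052 ≡ 2; 2^39 ≡ 37 (mod 61).
Combine by CRT: x ≡ 23 (mod 53), x ≡ 37 (mod 61) ⇒ x ≡ 2355 (mod 3233).

2355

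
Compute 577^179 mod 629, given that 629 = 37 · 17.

254

Mod 37: 577 ≡ 22; by Fermat, exponent reduces to 179 mod 36 = 35; 22^35 ≡ 32 (mod 37).
Mod 17: 577 ≡ 16; by Fermat, exponent reduces to 179 mod 16 = 3; 16^3 ≡ 16 (mod 17).
Combine by CRT: x ≡ 32 (mod 37), x ≡ 16 (mod 17) ⇒ x ≡ 254 (mod 629).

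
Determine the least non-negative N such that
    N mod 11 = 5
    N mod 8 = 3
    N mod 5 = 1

291

The moduli are pairwise coprime; M = 11·8·5 = 440.
M/11 = 40; 40 ≡ 7 (mod 11); 7·8 ≡ 1, so inverse 8.
M/8 = 55; 55 ≡ 7 (mod 8); 7·7 ≡ 1, so inverse 7.
M/5 = 88; 88 ≡ 3 (mod 5); 3·2 ≡ 1, so inverse 2.
N ≡ 5·40·8 + 3·55·7 + 1·88·2 = 2931.
2931 mod 440 = 291.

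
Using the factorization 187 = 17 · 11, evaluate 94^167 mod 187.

Mod 17: 94 ≡ 9; by Fermat, exponent reduces to 167 mod 16 = 7; 9^7 ≡ 2 (mod 17).
Mod 11: 94 ≡ 6; by Fermat, exponent reduces to 167 mod 10 = 7; 6^7 ≡ 8 (mod 11).
Combine by CRT: x ≡ 2 (mod 17), x ≡ 8 (mod 11) ⇒ x ≡ 19 (mod 187).

19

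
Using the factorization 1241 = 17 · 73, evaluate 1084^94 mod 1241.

Mod 17: 1084 ≡ 13; by Fermat, exponent reduces to 94 mod 16 = 14; 13^14 ≡ 16 (mod 17).
Mod 73: 1084 ≡ 62; by Fermat, exponent reduces to 94 mod 72 = 22; 62^22 ≡ 61 (mod 73).
Combine by CRT: x ≡ 16 (mod 17), x ≡ 61 (mod 73) ⇒ x ≡ 645 (mod 1241).

645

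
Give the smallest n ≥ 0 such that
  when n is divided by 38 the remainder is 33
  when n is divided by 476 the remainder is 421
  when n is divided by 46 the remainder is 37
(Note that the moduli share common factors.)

gcd(38, 476) = 2 and 2 | (421 − 33), so the pair is consistent; merging gives n ≡ 5657 (mod 9044), where 9044 = lcm(38, 476).
gcd(9044, 46) = 2 and 2 | (37 − 5657), so the pair is consistent; merging gives n ≡ 32789 (mod 208012), where 208012 = lcm(9044, 46).
The solution is unique modulo lcm(38, 476, 46) = 208012.

32789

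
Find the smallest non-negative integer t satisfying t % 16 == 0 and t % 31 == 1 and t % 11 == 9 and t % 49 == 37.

223232

Combine the congruences pairwise.
From t ≡ 0 (mod 16) write t = 0 + 16s. Substituting into t ≡ 1 (mod 31) gives 16s ≡ 1 (mod 31), and since 16⁻¹ ≡ 2 (mod 31), s ≡ 2. Hence t ≡ 0 + 16·2 = 32 (mod 496).
From t ≡ 32 (mod 496) write t = 32 + 496s. Substituting into t ≡ 9 (mod 11) gives 496s ≡ 10 (mod 11), and since 1⁻¹ ≡ 1 (mod 11), s ≡ 10. Hence t ≡ 32 + 496·10 = 4992 (mod 5456).
From t ≡ 4992 (mod 5456) write t = 4992 + 5456s. Substituting into t ≡ 37 (mod 49) gives 5456s ≡ 43 (mod 49), and since 17⁻¹ ≡ 26 (mod 49), s ≡ 40. Hence t ≡ 4992 + 5456·40 = 223232 (mod 267344).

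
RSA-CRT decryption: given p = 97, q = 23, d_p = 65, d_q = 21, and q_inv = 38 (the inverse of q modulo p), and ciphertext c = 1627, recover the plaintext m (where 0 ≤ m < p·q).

m₁ = c^(d_p) mod p: c ≡ 75 (mod 97), and 75^65 mod 97 = 75.
m₂ = c^(d_q) mod q: c ≡ 17 (mod 23), and 17^21 mod 23 = 19.
h = q_inv·(m₁ − m₂) mod p = 38·(75 − 19) mod 97 = 91.
m = m₂ + h·q = 19 + 91·23 = 2112.

2112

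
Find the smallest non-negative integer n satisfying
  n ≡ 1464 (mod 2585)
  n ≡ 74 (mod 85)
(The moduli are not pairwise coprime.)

gcd(2585, 85) = 5 and 5 | (74 − 1464), so the pair is consistent; merging gives n ≡ 11804 (mod 43945), where 43945 = lcm(2585, 85).
The solution is unique modulo lcm(2585, 85) = 43945.

11804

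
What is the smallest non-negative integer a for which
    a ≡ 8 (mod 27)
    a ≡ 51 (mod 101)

1061

From a ≡ 8 (mod 27) write a = 8 + 27t. Substituting into a ≡ 51 (mod 101) gives 27t ≡ 43 (mod 101), and since 27⁻¹ ≡ 15 (mod 101), t ≡ 39. Hence a ≡ 8 + 27·39 = 1061 (mod 2727).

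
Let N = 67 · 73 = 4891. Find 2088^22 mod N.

1235

Mod 67: 2088 ≡ 11; 11^22 ≡ 29 (mod 67).
Mod 73: 2088 ≡ 44; 44^22 ≡ 67 (mod 73).
Combine by CRT: x ≡ 29 (mod 67), x ≡ 67 (mod 73) ⇒ x ≡ 1235 (mod 4891).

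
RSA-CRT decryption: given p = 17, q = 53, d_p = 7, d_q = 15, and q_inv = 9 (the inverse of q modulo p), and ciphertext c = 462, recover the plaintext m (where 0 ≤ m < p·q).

623

m₁ = c^(d_p) mod p: c ≡ 3 (mod 17), and 3^7 mod 17 = 11.
m₂ = c^(d_q) mod q: c ≡ 38 (mod 53), and 38^15 mod 53 = 40.
h = q_inv·(m₁ − m₂) mod p = 9·(11 − 40) mod 17 = 11.
m = m₂ + h·q = 40 + 11·53 = 623.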